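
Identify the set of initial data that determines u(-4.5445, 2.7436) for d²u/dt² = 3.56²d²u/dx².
Domain of dependence: [-14.311716, 5.222716]. Signals travel at speed 3.56, so data within |x - -4.5445| ≤ 3.56·2.7436 = 9.767216 can reach the point.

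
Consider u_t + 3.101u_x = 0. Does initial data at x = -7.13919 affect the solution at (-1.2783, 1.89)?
Yes. The characteristic through (-1.2783, 1.89) passes through x = -7.13919.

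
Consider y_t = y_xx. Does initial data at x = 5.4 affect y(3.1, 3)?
Yes, for any finite x. The heat equation has infinite propagation speed, so all initial data affects all points at any t > 0.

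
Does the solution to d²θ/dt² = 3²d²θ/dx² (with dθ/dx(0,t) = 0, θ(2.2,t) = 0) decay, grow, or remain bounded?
θ oscillates (no decay). Energy is conserved; the solution oscillates indefinitely as standing waves.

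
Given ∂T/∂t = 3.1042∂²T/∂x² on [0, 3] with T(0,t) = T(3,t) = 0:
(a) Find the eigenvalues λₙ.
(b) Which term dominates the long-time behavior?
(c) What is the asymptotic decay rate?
Eigenvalues: λₙ = 3.1042n²π²/3².
First three modes:
  n=1: λ₁ = 3.1042π²/3² ≈ 3.404
  n=2: λ₂ = 12.4168π²/3² ≈ 13.617 (4× faster decay)
  n=3: λ₃ = 27.9378π²/3² ≈ 30.637 (9× faster decay)
As t → ∞, higher modes decay exponentially faster. The n=1 mode dominates: T ~ c₁ sin(πx/3) e^{-λ₁t}.
Decay rate: λ₁ = 3.1042π²/3² ≈ 3.404.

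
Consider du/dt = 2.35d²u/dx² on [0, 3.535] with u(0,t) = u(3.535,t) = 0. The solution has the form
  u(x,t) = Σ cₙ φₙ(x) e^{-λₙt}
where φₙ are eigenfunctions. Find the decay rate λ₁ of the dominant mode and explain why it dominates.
Eigenvalues: λₙ = 2.35n²π²/3.535².
First three modes:
  n=1: λ₁ = 2.35π²/3.535² ≈ 1.856
  n=2: λ₂ = 9.4π²/3.535² ≈ 7.424 (4× faster decay)
  n=3: λ₃ = 21.15π²/3.535² ≈ 16.704 (9× faster decay)
As t → ∞, higher modes decay exponentially faster. The n=1 mode dominates: u ~ c₁ sin(πx/3.535) e^{-λ₁t}.
Decay rate: λ₁ = 2.35π²/3.535² ≈ 1.856.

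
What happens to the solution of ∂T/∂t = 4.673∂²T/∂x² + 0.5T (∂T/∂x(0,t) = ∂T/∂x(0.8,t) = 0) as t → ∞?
T grows unboundedly. With Neumann BCs the constant mode has diffusion eigenvalue 0, so any r > 0 makes it grow like e^(0.5t); solution grows exponentially.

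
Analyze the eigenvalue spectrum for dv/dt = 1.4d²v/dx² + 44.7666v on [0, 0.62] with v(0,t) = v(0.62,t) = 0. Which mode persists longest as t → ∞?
Eigenvalues: λₙ = 1.4n²π²/0.62² - 44.7666.
First three modes:
  n=1: λ₁ = 1.4π²/0.62² - 44.7666 ≈ -8.821
  n=2: λ₂ = 5.6π²/0.62² - 44.7666 ≈ 99.015
  n=3: λ₃ = 12.6π²/0.62² - 44.7666 ≈ 278.743
Since 1.4π²/0.62² ≈ 35.945 < 44.7666, λ₁ < 0.
The n=1 mode grows fastest (−λₙ is largest for n=1) → dominates.
Asymptotic: v ~ c₁ sin(πx/0.62) e^{8.821t} (exponential growth at rate −λ₁ ≈ 8.821).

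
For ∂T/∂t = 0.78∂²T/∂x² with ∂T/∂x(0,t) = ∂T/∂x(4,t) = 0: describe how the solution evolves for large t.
T → constant (steady state). Heat is conserved (no flux at boundaries); solution approaches the spatial average.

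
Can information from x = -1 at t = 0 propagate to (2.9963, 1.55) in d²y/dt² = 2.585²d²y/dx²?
Yes. The domain of dependence is [-1.01045, 7.00305], and -1 ∈ [-1.01045, 7.00305].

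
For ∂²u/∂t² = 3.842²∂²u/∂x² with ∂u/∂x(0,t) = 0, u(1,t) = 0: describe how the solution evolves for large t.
u oscillates (no decay). Energy is conserved; the solution oscillates indefinitely as standing waves.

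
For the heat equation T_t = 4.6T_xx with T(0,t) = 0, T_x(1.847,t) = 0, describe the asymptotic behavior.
T → 0. Heat escapes through the Dirichlet boundary.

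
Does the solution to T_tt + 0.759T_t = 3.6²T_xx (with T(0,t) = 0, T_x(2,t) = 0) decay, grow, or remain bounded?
T → 0. Damping (γ=0.759) dissipates energy; oscillations decay exponentially.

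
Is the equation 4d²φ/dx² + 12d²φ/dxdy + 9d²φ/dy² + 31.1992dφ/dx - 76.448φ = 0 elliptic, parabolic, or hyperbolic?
Computing B² - 4AC with A = 4, B = 12, C = 9: discriminant = 0 (zero). Answer: parabolic.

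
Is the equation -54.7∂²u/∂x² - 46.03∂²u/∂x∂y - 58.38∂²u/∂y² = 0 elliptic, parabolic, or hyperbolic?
Computing B² - 4AC with A = -54.7, B = -46.03, C = -58.38: discriminant = -10654.7831 (negative). Answer: elliptic.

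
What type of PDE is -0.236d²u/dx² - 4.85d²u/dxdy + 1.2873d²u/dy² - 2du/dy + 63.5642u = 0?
With A = -0.236, B = -4.85, C = 1.2873, the discriminant is 24.7377112. This is a hyperbolic PDE.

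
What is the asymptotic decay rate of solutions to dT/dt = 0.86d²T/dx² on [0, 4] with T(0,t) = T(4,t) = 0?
Eigenvalues: λₙ = 0.86n²π²/4².
First three modes:
  n=1: λ₁ = 0.86π²/4² ≈ 0.53
  n=2: λ₂ = 3.44π²/4² ≈ 2.122 (4× faster decay)
  n=3: λ₃ = 7.74π²/4² ≈ 4.774 (9× faster decay)
As t → ∞, higher modes decay exponentially faster. The n=1 mode dominates: T ~ c₁ sin(πx/4) e^{-λ₁t}.
Decay rate: λ₁ = 0.86π²/4² ≈ 0.53.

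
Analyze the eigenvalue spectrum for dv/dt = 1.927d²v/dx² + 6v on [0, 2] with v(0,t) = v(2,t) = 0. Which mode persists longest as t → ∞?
Eigenvalues: λₙ = 1.927n²π²/2² - 6.
First three modes:
  n=1: λ₁ = 1.927π²/2² - 6 ≈ -1.245
  n=2: λ₂ = 7.708π²/2² - 6 ≈ 13.019
  n=3: λ₃ = 17.343π²/2² - 6 ≈ 36.792
Since 1.927π²/2² ≈ 4.755 < 6, λ₁ < 0.
The n=1 mode grows fastest (−λₙ is largest for n=1) → dominates.
Asymptotic: v ~ c₁ sin(πx/2) e^{1.245t} (exponential growth at rate −λ₁ ≈ 1.245).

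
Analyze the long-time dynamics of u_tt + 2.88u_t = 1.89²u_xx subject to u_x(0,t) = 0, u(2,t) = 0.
Long-time behavior: u → 0. Damping (γ=2.88) dissipates energy; oscillations decay exponentially.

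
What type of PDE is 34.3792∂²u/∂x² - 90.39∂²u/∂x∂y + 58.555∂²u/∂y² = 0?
With A = 34.3792, B = -90.39, C = 58.555, the discriminant is 118.055876. This is a hyperbolic PDE.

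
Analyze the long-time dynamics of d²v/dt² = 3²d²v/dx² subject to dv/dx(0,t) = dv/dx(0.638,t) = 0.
Long-time behavior: v oscillates about a mean that drifts linearly in t (generically unbounded; no decay). There is no damping, so the nonconstant modes persist as standing waves (energy conserved, no decay). But with Neumann conditions at both ends the constant mode has eigenvalue 0: the spatial mean M(t) of v satisfies M'' = 0, so M(t) = M(0) + M'(0)·t. Unless the initial velocity has zero mean (∫v_t(x,0)dx = 0), the solution grows linearly in t (unbounded, though not exponentially); if it does have zero mean, the solution stays bounded and simply oscillates.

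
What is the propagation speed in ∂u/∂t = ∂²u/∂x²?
Infinite. The heat equation is parabolic, not hyperbolic, so disturbances propagate instantly.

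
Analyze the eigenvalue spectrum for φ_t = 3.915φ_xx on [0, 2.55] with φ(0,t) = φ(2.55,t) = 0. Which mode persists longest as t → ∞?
Eigenvalues: λₙ = 3.915n²π²/2.55².
First three modes:
  n=1: λ₁ = 3.915π²/2.55² ≈ 5.942
  n=2: λ₂ = 15.66π²/2.55² ≈ 23.769 (4× faster decay)
  n=3: λ₃ = 35.235π²/2.55² ≈ 53.48 (9× faster decay)
As t → ∞, higher modes decay exponentially faster. The n=1 mode dominates: φ ~ c₁ sin(πx/2.55) e^{-λ₁t}.
Decay rate: λ₁ = 3.915π²/2.55² ≈ 5.942.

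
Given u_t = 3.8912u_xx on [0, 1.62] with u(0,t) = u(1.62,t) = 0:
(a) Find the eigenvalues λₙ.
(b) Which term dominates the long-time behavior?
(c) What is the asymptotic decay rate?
Eigenvalues: λₙ = 3.8912n²π²/1.62².
First three modes:
  n=1: λ₁ = 3.8912π²/1.62² ≈ 14.634
  n=2: λ₂ = 15.5648π²/1.62² ≈ 58.535 (4× faster decay)
  n=3: λ₃ = 35.0208π²/1.62² ≈ 131.703 (9× faster decay)
As t → ∞, higher modes decay exponentially faster. The n=1 mode dominates: u ~ c₁ sin(πx/1.62) e^{-λ₁t}.
Decay rate: λ₁ = 3.8912π²/1.62² ≈ 14.634.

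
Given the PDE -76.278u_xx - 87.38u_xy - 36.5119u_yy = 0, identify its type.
The second-order coefficients are A = -76.278, B = -87.38, C = -36.5119. Since B² - 4AC = -3504.9544328 < 0, this is an elliptic PDE.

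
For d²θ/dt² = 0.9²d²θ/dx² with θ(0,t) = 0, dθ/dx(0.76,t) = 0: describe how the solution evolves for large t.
θ oscillates (no decay). Energy is conserved; the solution oscillates indefinitely as standing waves.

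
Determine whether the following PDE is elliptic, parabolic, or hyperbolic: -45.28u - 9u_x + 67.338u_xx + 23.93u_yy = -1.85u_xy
Rewriting in standard form: 67.338u_xx + 1.85u_xy + 23.93u_yy - 9u_x - 45.28u = 0. Coefficients: A = 67.338, B = 1.85, C = 23.93. B² - 4AC = -6442.17086, which is negative, so the equation is elliptic.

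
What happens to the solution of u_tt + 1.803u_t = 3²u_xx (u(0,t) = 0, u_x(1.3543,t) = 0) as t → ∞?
u → 0. Damping (γ=1.803) dissipates energy; oscillations decay exponentially.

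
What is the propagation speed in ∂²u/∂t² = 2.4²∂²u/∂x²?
Speed = 2.4. Information travels along characteristics x = x₀ ± 2.4t.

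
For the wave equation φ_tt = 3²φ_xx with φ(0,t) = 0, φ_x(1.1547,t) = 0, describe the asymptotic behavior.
φ oscillates (no decay). Energy is conserved; the solution oscillates indefinitely as standing waves.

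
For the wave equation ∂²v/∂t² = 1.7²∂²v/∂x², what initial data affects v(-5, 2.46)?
Domain of dependence: [-9.182, -0.818]. Signals travel at speed 1.7, so data within |x - -5| ≤ 1.7·2.46 = 4.182 can reach the point.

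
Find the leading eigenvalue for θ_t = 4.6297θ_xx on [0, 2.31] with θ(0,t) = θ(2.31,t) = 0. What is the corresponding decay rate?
Eigenvalues: λₙ = 4.6297n²π²/2.31².
First three modes:
  n=1: λ₁ = 4.6297π²/2.31² ≈ 8.563
  n=2: λ₂ = 18.5188π²/2.31² ≈ 34.252 (4× faster decay)
  n=3: λ₃ = 41.6673π²/2.31² ≈ 77.067 (9× faster decay)
As t → ∞, higher modes decay exponentially faster. The n=1 mode dominates: θ ~ c₁ sin(πx/2.31) e^{-λ₁t}.
Decay rate: λ₁ = 4.6297π²/2.31² ≈ 8.563.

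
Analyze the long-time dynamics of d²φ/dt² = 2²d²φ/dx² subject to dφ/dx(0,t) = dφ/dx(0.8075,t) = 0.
Long-time behavior: φ oscillates about a mean that drifts linearly in t (generically unbounded; no decay). There is no damping, so the nonconstant modes persist as standing waves (energy conserved, no decay). But with Neumann conditions at both ends the constant mode has eigenvalue 0: the spatial mean M(t) of φ satisfies M'' = 0, so M(t) = M(0) + M'(0)·t. Unless the initial velocity has zero mean (∫φ_t(x,0)dx = 0), the solution grows linearly in t (unbounded, though not exponentially); if it does have zero mean, the solution stays bounded and simply oscillates.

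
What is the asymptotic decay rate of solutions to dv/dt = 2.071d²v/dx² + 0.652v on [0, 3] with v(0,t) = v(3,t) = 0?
Eigenvalues: λₙ = 2.071n²π²/3² - 0.652.
First three modes:
  n=1: λ₁ = 2.071π²/3² - 0.652 ≈ 1.619
  n=2: λ₂ = 8.284π²/3² - 0.652 ≈ 8.432
  n=3: λ₃ = 18.639π²/3² - 0.652 ≈ 19.788
Since 2.071π²/3² ≈ 2.271 > 0.652, all λₙ > 0.
The n=1 mode decays slowest → dominates as t → ∞.
Asymptotic: v ~ c₁ sin(πx/3) e^{-λ₁t} with decay rate λ₁ ≈ 1.619.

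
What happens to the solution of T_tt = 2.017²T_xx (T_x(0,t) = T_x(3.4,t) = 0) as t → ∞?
T oscillates about a mean that drifts linearly in t (generically unbounded; no decay). There is no damping, so the nonconstant modes persist as standing waves (energy conserved, no decay). But with Neumann conditions at both ends the constant mode has eigenvalue 0: the spatial mean M(t) of T satisfies M'' = 0, so M(t) = M(0) + M'(0)·t. Unless the initial velocity has zero mean (∫T_t(x,0)dx = 0), the solution grows linearly in t (unbounded, though not exponentially); if it does have zero mean, the solution stays bounded and simply oscillates.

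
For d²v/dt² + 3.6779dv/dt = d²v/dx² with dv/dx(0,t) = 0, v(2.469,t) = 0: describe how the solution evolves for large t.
v → 0. Damping (γ=3.6779) dissipates energy; oscillations decay exponentially.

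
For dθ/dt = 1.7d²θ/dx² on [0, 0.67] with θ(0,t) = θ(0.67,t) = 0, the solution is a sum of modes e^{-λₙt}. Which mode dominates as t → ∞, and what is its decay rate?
Eigenvalues: λₙ = 1.7n²π²/0.67².
First three modes:
  n=1: λ₁ = 1.7π²/0.67² ≈ 37.377
  n=2: λ₂ = 6.8π²/0.67² ≈ 149.506 (4× faster decay)
  n=3: λ₃ = 15.3π²/0.67² ≈ 336.389 (9× faster decay)
As t → ∞, higher modes decay exponentially faster. The n=1 mode dominates: θ ~ c₁ sin(πx/0.67) e^{-λ₁t}.
Decay rate: λ₁ = 1.7π²/0.67² ≈ 37.377.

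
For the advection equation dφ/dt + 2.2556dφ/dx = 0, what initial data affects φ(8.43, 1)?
A single point: x = 6.1744. The characteristic through (8.43, 1) is x - 2.2556t = const, so x = 8.43 - 2.2556·1 = 6.1744.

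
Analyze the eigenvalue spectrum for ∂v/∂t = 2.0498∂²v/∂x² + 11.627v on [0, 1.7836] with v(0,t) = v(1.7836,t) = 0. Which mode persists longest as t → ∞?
Eigenvalues: λₙ = 2.0498n²π²/1.7836² - 11.627.
First three modes:
  n=1: λ₁ = 2.0498π²/1.7836² - 11.627 ≈ -5.268
  n=2: λ₂ = 8.1992π²/1.7836² - 11.627 ≈ 13.811
  n=3: λ₃ = 18.4482π²/1.7836² - 11.627 ≈ 45.608
Since 2.0498π²/1.7836² ≈ 6.359 < 11.627, λ₁ < 0.
The n=1 mode grows fastest (−λₙ is largest for n=1) → dominates.
Asymptotic: v ~ c₁ sin(πx/1.7836) e^{5.268t} (exponential growth at rate −λ₁ ≈ 5.268).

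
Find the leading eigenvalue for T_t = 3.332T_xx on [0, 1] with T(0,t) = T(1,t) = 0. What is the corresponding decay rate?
Eigenvalues: λₙ = 3.332n²π².
First three modes:
  n=1: λ₁ = 3.332π² ≈ 32.886
  n=2: λ₂ = 13.328π² ≈ 131.542 (4× faster decay)
  n=3: λ₃ = 29.988π² ≈ 295.97 (9× faster decay)
As t → ∞, higher modes decay exponentially faster. The n=1 mode dominates: T ~ c₁ sin(πx) e^{-λ₁t}.
Decay rate: λ₁ = 3.332π² ≈ 32.886.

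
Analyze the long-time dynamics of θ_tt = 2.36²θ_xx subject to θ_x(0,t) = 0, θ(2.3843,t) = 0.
Long-time behavior: θ oscillates (no decay). Energy is conserved; the solution oscillates indefinitely as standing waves.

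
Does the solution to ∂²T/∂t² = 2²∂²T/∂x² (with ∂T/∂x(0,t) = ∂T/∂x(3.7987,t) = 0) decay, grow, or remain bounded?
T oscillates about a mean that drifts linearly in t (generically unbounded; no decay). There is no damping, so the nonconstant modes persist as standing waves (energy conserved, no decay). But with Neumann conditions at both ends the constant mode has eigenvalue 0: the spatial mean M(t) of T satisfies M'' = 0, so M(t) = M(0) + M'(0)·t. Unless the initial velocity has zero mean (∫T_t(x,0)dx = 0), the solution grows linearly in t (unbounded, though not exponentially); if it does have zero mean, the solution stays bounded and simply oscillates.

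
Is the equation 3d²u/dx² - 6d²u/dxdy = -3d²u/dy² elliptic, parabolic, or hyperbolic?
Rewriting in standard form: 3d²u/dx² - 6d²u/dxdy + 3d²u/dy² = 0. Computing B² - 4AC with A = 3, B = -6, C = 3: discriminant = 0 (zero). Answer: parabolic.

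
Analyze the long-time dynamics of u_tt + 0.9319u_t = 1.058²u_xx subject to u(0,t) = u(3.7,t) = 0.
Long-time behavior: u → 0. Damping (γ=0.9319) dissipates energy; oscillations decay exponentially.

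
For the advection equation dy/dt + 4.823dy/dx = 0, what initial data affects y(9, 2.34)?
A single point: x = -2.28582. The characteristic through (9, 2.34) is x - 4.823t = const, so x = 9 - 4.823·2.34 = -2.28582.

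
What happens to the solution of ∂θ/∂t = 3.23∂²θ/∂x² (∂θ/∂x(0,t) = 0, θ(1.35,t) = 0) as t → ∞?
θ → 0. Heat escapes through the Dirichlet boundary.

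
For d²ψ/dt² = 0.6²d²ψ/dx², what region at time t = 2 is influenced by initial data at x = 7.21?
Domain of influence: [6.01, 8.41]. Data at x = 7.21 spreads outward at speed 0.6.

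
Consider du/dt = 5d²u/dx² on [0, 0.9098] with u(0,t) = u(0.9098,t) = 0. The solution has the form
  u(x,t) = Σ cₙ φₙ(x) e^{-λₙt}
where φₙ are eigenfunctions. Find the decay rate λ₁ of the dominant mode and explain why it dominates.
Eigenvalues: λₙ = 5n²π²/0.9098².
First three modes:
  n=1: λ₁ = 5π²/0.9098² ≈ 59.618
  n=2: λ₂ = 20π²/0.9098² ≈ 238.472 (4× faster decay)
  n=3: λ₃ = 45π²/0.9098² ≈ 536.563 (9× faster decay)
As t → ∞, higher modes decay exponentially faster. The n=1 mode dominates: u ~ c₁ sin(πx/0.9098) e^{-λ₁t}.
Decay rate: λ₁ = 5π²/0.9098² ≈ 59.618.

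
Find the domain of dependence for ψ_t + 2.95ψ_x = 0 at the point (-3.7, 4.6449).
A single point: x = -17.402455. The characteristic through (-3.7, 4.6449) is x - 2.95t = const, so x = -3.7 - 2.95·4.6449 = -17.402455.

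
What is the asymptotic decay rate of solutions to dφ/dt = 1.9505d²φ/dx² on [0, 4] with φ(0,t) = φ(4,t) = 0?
Eigenvalues: λₙ = 1.9505n²π²/4².
First three modes:
  n=1: λ₁ = 1.9505π²/4² ≈ 1.203
  n=2: λ₂ = 7.802π²/4² ≈ 4.813 (4× faster decay)
  n=3: λ₃ = 17.5545π²/4² ≈ 10.828 (9× faster decay)
As t → ∞, higher modes decay exponentially faster. The n=1 mode dominates: φ ~ c₁ sin(πx/4) e^{-λ₁t}.
Decay rate: λ₁ = 1.9505π²/4² ≈ 1.203.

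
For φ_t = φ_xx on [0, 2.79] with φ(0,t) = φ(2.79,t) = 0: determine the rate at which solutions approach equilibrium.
Eigenvalues: λₙ = n²π²/2.79².
First three modes:
  n=1: λ₁ = π²/2.79² ≈ 1.268
  n=2: λ₂ = 4π²/2.79² ≈ 5.072 (4× faster decay)
  n=3: λ₃ = 9π²/2.79² ≈ 11.411 (9× faster decay)
As t → ∞, higher modes decay exponentially faster. The n=1 mode dominates: φ ~ c₁ sin(πx/2.79) e^{-λ₁t}.
Decay rate: λ₁ = π²/2.79² ≈ 1.268.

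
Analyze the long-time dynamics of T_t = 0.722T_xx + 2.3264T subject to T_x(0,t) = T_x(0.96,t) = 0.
Long-time behavior: T grows unboundedly. With Neumann BCs the constant mode has diffusion eigenvalue 0, so any r > 0 makes it grow like e^(2.3264t); solution grows exponentially.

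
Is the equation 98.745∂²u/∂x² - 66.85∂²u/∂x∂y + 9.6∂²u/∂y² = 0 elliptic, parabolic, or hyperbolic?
Computing B² - 4AC with A = 98.745, B = -66.85, C = 9.6: discriminant = 677.1145 (positive). Answer: hyperbolic.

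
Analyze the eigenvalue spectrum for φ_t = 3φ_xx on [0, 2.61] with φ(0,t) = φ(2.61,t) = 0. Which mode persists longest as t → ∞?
Eigenvalues: λₙ = 3n²π²/2.61².
First three modes:
  n=1: λ₁ = 3π²/2.61² ≈ 4.347
  n=2: λ₂ = 12π²/2.61² ≈ 17.386 (4× faster decay)
  n=3: λ₃ = 27π²/2.61² ≈ 39.119 (9× faster decay)
As t → ∞, higher modes decay exponentially faster. The n=1 mode dominates: φ ~ c₁ sin(πx/2.61) e^{-λ₁t}.
Decay rate: λ₁ = 3π²/2.61² ≈ 4.347.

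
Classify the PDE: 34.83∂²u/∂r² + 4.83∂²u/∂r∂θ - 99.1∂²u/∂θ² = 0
A = 34.83, B = 4.83, C = -99.1. Discriminant B² - 4AC = 13829.9409. Since 13829.9409 > 0, hyperbolic.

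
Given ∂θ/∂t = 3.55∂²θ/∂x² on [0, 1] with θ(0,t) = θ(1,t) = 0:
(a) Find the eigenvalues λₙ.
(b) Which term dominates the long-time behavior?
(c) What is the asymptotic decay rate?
Eigenvalues: λₙ = 3.55n²π².
First three modes:
  n=1: λ₁ = 3.55π² ≈ 35.037
  n=2: λ₂ = 14.2π² ≈ 140.148 (4× faster decay)
  n=3: λ₃ = 31.95π² ≈ 315.334 (9× faster decay)
As t → ∞, higher modes decay exponentially faster. The n=1 mode dominates: θ ~ c₁ sin(πx) e^{-λ₁t}.
Decay rate: λ₁ = 3.55π² ≈ 35.037.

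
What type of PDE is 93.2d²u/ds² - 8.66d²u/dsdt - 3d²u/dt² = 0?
With A = 93.2, B = -8.66, C = -3, the discriminant is 1193.3956. This is a hyperbolic PDE.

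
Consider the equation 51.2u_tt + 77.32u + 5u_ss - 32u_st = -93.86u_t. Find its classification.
Rewriting in standard form: 5u_ss - 32u_st + 51.2u_tt + 93.86u_t + 77.32u = 0. Parabolic. (A = 5, B = -32, C = 51.2 gives B² - 4AC = 0.)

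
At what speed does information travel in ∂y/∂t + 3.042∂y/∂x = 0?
Speed = 3.042. Information travels along x - 3.042t = const (rightward).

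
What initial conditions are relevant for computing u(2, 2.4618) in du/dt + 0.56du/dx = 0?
A single point: x = 0.621392. The characteristic through (2, 2.4618) is x - 0.56t = const, so x = 2 - 0.56·2.4618 = 0.621392.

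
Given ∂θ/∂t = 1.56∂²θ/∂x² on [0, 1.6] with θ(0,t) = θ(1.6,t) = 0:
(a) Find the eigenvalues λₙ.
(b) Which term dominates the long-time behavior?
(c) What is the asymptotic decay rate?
Eigenvalues: λₙ = 1.56n²π²/1.6².
First three modes:
  n=1: λ₁ = 1.56π²/1.6² ≈ 6.014
  n=2: λ₂ = 6.24π²/1.6² ≈ 24.057 (4× faster decay)
  n=3: λ₃ = 14.04π²/1.6² ≈ 54.129 (9× faster decay)
As t → ∞, higher modes decay exponentially faster. The n=1 mode dominates: θ ~ c₁ sin(πx/1.6) e^{-λ₁t}.
Decay rate: λ₁ = 1.56π²/1.6² ≈ 6.014.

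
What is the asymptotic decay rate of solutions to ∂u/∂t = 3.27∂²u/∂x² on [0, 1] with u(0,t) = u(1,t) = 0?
Eigenvalues: λₙ = 3.27n²π².
First three modes:
  n=1: λ₁ = 3.27π² ≈ 32.274
  n=2: λ₂ = 13.08π² ≈ 129.094 (4× faster decay)
  n=3: λ₃ = 29.43π² ≈ 290.462 (9× faster decay)
As t → ∞, higher modes decay exponentially faster. The n=1 mode dominates: u ~ c₁ sin(πx) e^{-λ₁t}.
Decay rate: λ₁ = 3.27π² ≈ 32.274.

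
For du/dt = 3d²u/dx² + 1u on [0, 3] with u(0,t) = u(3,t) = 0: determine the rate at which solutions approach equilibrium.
Eigenvalues: λₙ = 3n²π²/3² - 1.
First three modes:
  n=1: λ₁ = 3π²/3² - 1 ≈ 2.29
  n=2: λ₂ = 12π²/3² - 1 ≈ 12.159
  n=3: λ₃ = 27π²/3² - 1 ≈ 28.609
Since 3π²/3² ≈ 3.29 > 1, all λₙ > 0.
The n=1 mode decays slowest → dominates as t → ∞.
Asymptotic: u ~ c₁ sin(πx/3) e^{-λ₁t} with decay rate λ₁ ≈ 2.29.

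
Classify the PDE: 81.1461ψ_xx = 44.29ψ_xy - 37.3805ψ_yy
Rewriting in standard form: 81.1461ψ_xx - 44.29ψ_xy + 37.3805ψ_yy = 0. A = 81.1461, B = -44.29, C = 37.3805. Discriminant B² - 4AC = -10171.5230642. Since -10171.5230642 < 0, elliptic.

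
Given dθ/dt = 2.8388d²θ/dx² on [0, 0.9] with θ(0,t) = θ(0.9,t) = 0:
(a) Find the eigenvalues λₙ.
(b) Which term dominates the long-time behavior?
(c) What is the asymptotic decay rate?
Eigenvalues: λₙ = 2.8388n²π²/0.9².
First three modes:
  n=1: λ₁ = 2.8388π²/0.9² ≈ 34.59
  n=2: λ₂ = 11.3552π²/0.9² ≈ 138.36 (4× faster decay)
  n=3: λ₃ = 25.5492π²/0.9² ≈ 311.309 (9× faster decay)
As t → ∞, higher modes decay exponentially faster. The n=1 mode dominates: θ ~ c₁ sin(πx/0.9) e^{-λ₁t}.
Decay rate: λ₁ = 2.8388π²/0.9² ≈ 34.59.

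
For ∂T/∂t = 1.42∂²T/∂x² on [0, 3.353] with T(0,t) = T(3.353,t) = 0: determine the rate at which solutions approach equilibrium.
Eigenvalues: λₙ = 1.42n²π²/3.353².
First three modes:
  n=1: λ₁ = 1.42π²/3.353² ≈ 1.247
  n=2: λ₂ = 5.68π²/3.353² ≈ 4.986 (4× faster decay)
  n=3: λ₃ = 12.78π²/3.353² ≈ 11.219 (9× faster decay)
As t → ∞, higher modes decay exponentially faster. The n=1 mode dominates: T ~ c₁ sin(πx/3.353) e^{-λ₁t}.
Decay rate: λ₁ = 1.42π²/3.353² ≈ 1.247.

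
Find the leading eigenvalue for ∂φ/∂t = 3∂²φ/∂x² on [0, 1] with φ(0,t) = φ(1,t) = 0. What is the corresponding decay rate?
Eigenvalues: λₙ = 3n²π².
First three modes:
  n=1: λ₁ = 3π² ≈ 29.609
  n=2: λ₂ = 12π² ≈ 118.435 (4× faster decay)
  n=3: λ₃ = 27π² ≈ 266.479 (9× faster decay)
As t → ∞, higher modes decay exponentially faster. The n=1 mode dominates: φ ~ c₁ sin(πx) e^{-λ₁t}.
Decay rate: λ₁ = 3π² ≈ 29.609.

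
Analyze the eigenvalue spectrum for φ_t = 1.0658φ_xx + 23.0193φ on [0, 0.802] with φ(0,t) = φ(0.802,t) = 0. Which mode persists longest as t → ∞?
Eigenvalues: λₙ = 1.0658n²π²/0.802² - 23.0193.
First three modes:
  n=1: λ₁ = 1.0658π²/0.802² - 23.0193 ≈ -6.665
  n=2: λ₂ = 4.2632π²/0.802² - 23.0193 ≈ 42.397
  n=3: λ₃ = 9.5922π²/0.802² - 23.0193 ≈ 124.168
Since 1.0658π²/0.802² ≈ 16.354 < 23.0193, λ₁ < 0.
The n=1 mode grows fastest (−λₙ is largest for n=1) → dominates.
Asymptotic: φ ~ c₁ sin(πx/0.802) e^{6.665t} (exponential growth at rate −λ₁ ≈ 6.665).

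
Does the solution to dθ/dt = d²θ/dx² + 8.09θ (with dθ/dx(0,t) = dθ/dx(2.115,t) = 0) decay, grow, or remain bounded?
θ grows unboundedly. With Neumann BCs the constant mode has diffusion eigenvalue 0, so any r > 0 makes it grow like e^(8.09t); solution grows exponentially.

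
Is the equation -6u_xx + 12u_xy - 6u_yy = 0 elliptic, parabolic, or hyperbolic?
Computing B² - 4AC with A = -6, B = 12, C = -6: discriminant = 0 (zero). Answer: parabolic.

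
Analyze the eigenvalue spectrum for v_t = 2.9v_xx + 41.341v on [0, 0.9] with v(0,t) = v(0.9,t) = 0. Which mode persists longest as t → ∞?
Eigenvalues: λₙ = 2.9n²π²/0.9² - 41.341.
First three modes:
  n=1: λ₁ = 2.9π²/0.9² - 41.341 ≈ -6.005
  n=2: λ₂ = 11.6π²/0.9² - 41.341 ≈ 100.001
  n=3: λ₃ = 26.1π²/0.9² - 41.341 ≈ 276.68
Since 2.9π²/0.9² ≈ 35.336 < 41.341, λ₁ < 0.
The n=1 mode grows fastest (−λₙ is largest for n=1) → dominates.
Asymptotic: v ~ c₁ sin(πx/0.9) e^{6.005t} (exponential growth at rate −λ₁ ≈ 6.005).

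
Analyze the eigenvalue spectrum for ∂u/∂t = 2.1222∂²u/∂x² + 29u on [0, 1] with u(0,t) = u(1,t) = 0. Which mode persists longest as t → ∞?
Eigenvalues: λₙ = 2.1222n²π²/1² - 29.
First three modes:
  n=1: λ₁ = 2.1222π² - 29 ≈ -8.055
  n=2: λ₂ = 8.4888π² - 29 ≈ 54.781
  n=3: λ₃ = 19.0998π² - 29 ≈ 159.507
Since 2.1222π² ≈ 20.945 < 29, λ₁ < 0.
The n=1 mode grows fastest (−λₙ is largest for n=1) → dominates.
Asymptotic: u ~ c₁ sin(πx/1) e^{8.055t} (exponential growth at rate −λ₁ ≈ 8.055).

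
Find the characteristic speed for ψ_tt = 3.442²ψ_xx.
Speed = 3.442. Information travels along characteristics x = x₀ ± 3.442t.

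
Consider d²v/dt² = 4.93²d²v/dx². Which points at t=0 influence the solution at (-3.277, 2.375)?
Domain of dependence: [-14.98575, 8.43175]. Signals travel at speed 4.93, so data within |x - -3.277| ≤ 4.93·2.375 = 11.70875 can reach the point.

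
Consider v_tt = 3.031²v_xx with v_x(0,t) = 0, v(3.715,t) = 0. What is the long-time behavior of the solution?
As t → ∞, v oscillates (no decay). Energy is conserved; the solution oscillates indefinitely as standing waves.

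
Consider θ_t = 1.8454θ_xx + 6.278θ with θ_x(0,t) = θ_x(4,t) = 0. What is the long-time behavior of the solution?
As t → ∞, θ grows unboundedly. With Neumann BCs the constant mode has diffusion eigenvalue 0, so any r > 0 makes it grow like e^(6.278t); solution grows exponentially.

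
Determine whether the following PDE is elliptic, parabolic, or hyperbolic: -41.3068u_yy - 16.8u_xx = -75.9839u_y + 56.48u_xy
Rewriting in standard form: -16.8u_xx - 56.48u_xy - 41.3068u_yy + 75.9839u_y = 0. Coefficients: A = -16.8, B = -56.48, C = -41.3068. B² - 4AC = 414.17344, which is positive, so the equation is hyperbolic.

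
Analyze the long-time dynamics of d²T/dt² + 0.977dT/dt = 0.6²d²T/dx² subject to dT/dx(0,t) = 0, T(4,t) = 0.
Long-time behavior: T → 0. Damping (γ=0.977) dissipates energy; oscillations decay exponentially.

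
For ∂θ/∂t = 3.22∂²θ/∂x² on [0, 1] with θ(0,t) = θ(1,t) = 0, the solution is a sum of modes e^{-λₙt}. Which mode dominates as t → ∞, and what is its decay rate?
Eigenvalues: λₙ = 3.22n²π².
First three modes:
  n=1: λ₁ = 3.22π² ≈ 31.78
  n=2: λ₂ = 12.88π² ≈ 127.121 (4× faster decay)
  n=3: λ₃ = 28.98π² ≈ 286.021 (9× faster decay)
As t → ∞, higher modes decay exponentially faster. The n=1 mode dominates: θ ~ c₁ sin(πx) e^{-λ₁t}.
Decay rate: λ₁ = 3.22π² ≈ 31.78.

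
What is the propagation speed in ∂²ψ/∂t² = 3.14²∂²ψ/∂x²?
Speed = 3.14. Information travels along characteristics x = x₀ ± 3.14t.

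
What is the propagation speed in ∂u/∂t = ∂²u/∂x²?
Infinite. The heat equation is parabolic, not hyperbolic, so disturbances propagate instantly.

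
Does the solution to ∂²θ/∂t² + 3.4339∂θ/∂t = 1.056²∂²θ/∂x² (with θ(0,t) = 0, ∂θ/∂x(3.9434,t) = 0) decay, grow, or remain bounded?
θ → 0. Damping (γ=3.4339) dissipates energy; oscillations decay exponentially.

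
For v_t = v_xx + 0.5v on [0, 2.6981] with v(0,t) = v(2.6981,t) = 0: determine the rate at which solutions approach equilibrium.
Eigenvalues: λₙ = n²π²/2.6981² - 0.5.
First three modes:
  n=1: λ₁ = π²/2.6981² - 0.5 ≈ 0.856
  n=2: λ₂ = 4π²/2.6981² - 0.5 ≈ 4.923
  n=3: λ₃ = 9π²/2.6981² - 0.5 ≈ 11.702
Since π²/2.6981² ≈ 1.356 > 0.5, all λₙ > 0.
The n=1 mode decays slowest → dominates as t → ∞.
Asymptotic: v ~ c₁ sin(πx/2.6981) e^{-λ₁t} with decay rate λ₁ ≈ 0.856.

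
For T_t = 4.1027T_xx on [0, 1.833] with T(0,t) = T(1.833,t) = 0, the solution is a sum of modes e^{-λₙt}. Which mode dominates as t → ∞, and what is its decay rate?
Eigenvalues: λₙ = 4.1027n²π²/1.833².
First three modes:
  n=1: λ₁ = 4.1027π²/1.833² ≈ 12.052
  n=2: λ₂ = 16.4108π²/1.833² ≈ 48.206 (4× faster decay)
  n=3: λ₃ = 36.9243π²/1.833² ≈ 108.464 (9× faster decay)
As t → ∞, higher modes decay exponentially faster. The n=1 mode dominates: T ~ c₁ sin(πx/1.833) e^{-λ₁t}.
Decay rate: λ₁ = 4.1027π²/1.833² ≈ 12.052.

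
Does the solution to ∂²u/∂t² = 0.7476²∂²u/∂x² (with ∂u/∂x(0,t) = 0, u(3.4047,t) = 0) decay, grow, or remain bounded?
u oscillates (no decay). Energy is conserved; the solution oscillates indefinitely as standing waves.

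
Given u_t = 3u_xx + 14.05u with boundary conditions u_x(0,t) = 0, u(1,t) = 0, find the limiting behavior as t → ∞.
u grows unboundedly. Reaction dominates diffusion (r=14.05 > κπ²/(4L²)≈7.4); solution grows exponentially.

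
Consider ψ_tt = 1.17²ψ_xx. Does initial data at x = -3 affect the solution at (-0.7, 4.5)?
Yes. The domain of dependence is [-5.965, 4.565], and -3 ∈ [-5.965, 4.565].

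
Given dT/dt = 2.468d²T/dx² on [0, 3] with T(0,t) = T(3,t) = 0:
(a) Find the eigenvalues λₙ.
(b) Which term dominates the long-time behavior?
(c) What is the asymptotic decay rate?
Eigenvalues: λₙ = 2.468n²π²/3².
First three modes:
  n=1: λ₁ = 2.468π²/3² ≈ 2.706
  n=2: λ₂ = 9.872π²/3² ≈ 10.826 (4× faster decay)
  n=3: λ₃ = 22.212π²/3² ≈ 24.358 (9× faster decay)
As t → ∞, higher modes decay exponentially faster. The n=1 mode dominates: T ~ c₁ sin(πx/3) e^{-λ₁t}.
Decay rate: λ₁ = 2.468π²/3² ≈ 2.706.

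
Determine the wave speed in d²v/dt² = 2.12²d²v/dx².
Speed = 2.12. Information travels along characteristics x = x₀ ± 2.12t.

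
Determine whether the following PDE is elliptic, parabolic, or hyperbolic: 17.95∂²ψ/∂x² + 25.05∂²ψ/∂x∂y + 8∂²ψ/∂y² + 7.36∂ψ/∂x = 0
Coefficients: A = 17.95, B = 25.05, C = 8. B² - 4AC = 53.1025, which is positive, so the equation is hyperbolic.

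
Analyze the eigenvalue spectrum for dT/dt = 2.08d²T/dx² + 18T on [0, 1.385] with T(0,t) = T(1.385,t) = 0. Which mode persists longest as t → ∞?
Eigenvalues: λₙ = 2.08n²π²/1.385² - 18.
First three modes:
  n=1: λ₁ = 2.08π²/1.385² - 18 ≈ -7.298
  n=2: λ₂ = 8.32π²/1.385² - 18 ≈ 24.808
  n=3: λ₃ = 18.72π²/1.385² - 18 ≈ 78.318
Since 2.08π²/1.385² ≈ 10.702 < 18, λ₁ < 0.
The n=1 mode grows fastest (−λₙ is largest for n=1) → dominates.
Asymptotic: T ~ c₁ sin(πx/1.385) e^{7.298t} (exponential growth at rate −λ₁ ≈ 7.298).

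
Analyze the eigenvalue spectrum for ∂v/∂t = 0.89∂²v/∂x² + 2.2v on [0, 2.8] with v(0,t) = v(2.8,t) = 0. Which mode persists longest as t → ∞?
Eigenvalues: λₙ = 0.89n²π²/2.8² - 2.2.
First three modes:
  n=1: λ₁ = 0.89π²/2.8² - 2.2 ≈ -1.08
  n=2: λ₂ = 3.56π²/2.8² - 2.2 ≈ 2.282
  n=3: λ₃ = 8.01π²/2.8² - 2.2 ≈ 7.884
Since 0.89π²/2.8² ≈ 1.12 < 2.2, λ₁ < 0.
The n=1 mode grows fastest (−λₙ is largest for n=1) → dominates.
Asymptotic: v ~ c₁ sin(πx/2.8) e^{1.08t} (exponential growth at rate −λ₁ ≈ 1.08).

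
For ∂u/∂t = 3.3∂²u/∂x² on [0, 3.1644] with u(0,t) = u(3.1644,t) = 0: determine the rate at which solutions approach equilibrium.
Eigenvalues: λₙ = 3.3n²π²/3.1644².
First three modes:
  n=1: λ₁ = 3.3π²/3.1644² ≈ 3.253
  n=2: λ₂ = 13.2π²/3.1644² ≈ 13.01 (4× faster decay)
  n=3: λ₃ = 29.7π²/3.1644² ≈ 29.273 (9× faster decay)
As t → ∞, higher modes decay exponentially faster. The n=1 mode dominates: u ~ c₁ sin(πx/3.1644) e^{-λ₁t}.
Decay rate: λ₁ = 3.3π²/3.1644² ≈ 3.253.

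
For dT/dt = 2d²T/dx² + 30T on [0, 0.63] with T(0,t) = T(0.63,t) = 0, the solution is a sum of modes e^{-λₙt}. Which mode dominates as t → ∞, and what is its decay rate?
Eigenvalues: λₙ = 2n²π²/0.63² - 30.
First three modes:
  n=1: λ₁ = 2π²/0.63² - 30 ≈ 19.733
  n=2: λ₂ = 8π²/0.63² - 30 ≈ 168.934
  n=3: λ₃ = 18π²/0.63² - 30 ≈ 417.601
Since 2π²/0.63² ≈ 49.733 > 30, all λₙ > 0.
The n=1 mode decays slowest → dominates as t → ∞.
Asymptotic: T ~ c₁ sin(πx/0.63) e^{-λ₁t} with decay rate λ₁ ≈ 19.733.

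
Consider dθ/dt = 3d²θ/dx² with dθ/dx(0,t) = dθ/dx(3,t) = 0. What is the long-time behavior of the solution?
As t → ∞, θ → constant (steady state). Heat is conserved (no flux at boundaries); solution approaches the spatial average.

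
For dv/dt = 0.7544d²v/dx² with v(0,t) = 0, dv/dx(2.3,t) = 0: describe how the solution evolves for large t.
v → 0. Heat escapes through the Dirichlet boundary.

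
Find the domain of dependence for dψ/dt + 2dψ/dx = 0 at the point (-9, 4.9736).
A single point: x = -18.9472. The characteristic through (-9, 4.9736) is x - 2t = const, so x = -9 - 2·4.9736 = -18.9472.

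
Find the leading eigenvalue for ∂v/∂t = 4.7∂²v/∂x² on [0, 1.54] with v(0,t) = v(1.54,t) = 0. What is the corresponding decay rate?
Eigenvalues: λₙ = 4.7n²π²/1.54².
First three modes:
  n=1: λ₁ = 4.7π²/1.54² ≈ 19.559
  n=2: λ₂ = 18.8π²/1.54² ≈ 78.238 (4× faster decay)
  n=3: λ₃ = 42.3π²/1.54² ≈ 176.035 (9× faster decay)
As t → ∞, higher modes decay exponentially faster. The n=1 mode dominates: v ~ c₁ sin(πx/1.54) e^{-λ₁t}.
Decay rate: λ₁ = 4.7π²/1.54² ≈ 19.559.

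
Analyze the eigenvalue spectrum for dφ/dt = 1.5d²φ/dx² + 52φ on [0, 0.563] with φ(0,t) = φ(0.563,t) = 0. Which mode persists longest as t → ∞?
Eigenvalues: λₙ = 1.5n²π²/0.563² - 52.
First three modes:
  n=1: λ₁ = 1.5π²/0.563² - 52 ≈ -5.294
  n=2: λ₂ = 6π²/0.563² - 52 ≈ 134.825
  n=3: λ₃ = 13.5π²/0.563² - 52 ≈ 368.355
Since 1.5π²/0.563² ≈ 46.706 < 52, λ₁ < 0.
The n=1 mode grows fastest (−λₙ is largest for n=1) → dominates.
Asymptotic: φ ~ c₁ sin(πx/0.563) e^{5.294t} (exponential growth at rate −λ₁ ≈ 5.294).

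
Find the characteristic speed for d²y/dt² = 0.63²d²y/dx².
Speed = 0.63. Information travels along characteristics x = x₀ ± 0.63t.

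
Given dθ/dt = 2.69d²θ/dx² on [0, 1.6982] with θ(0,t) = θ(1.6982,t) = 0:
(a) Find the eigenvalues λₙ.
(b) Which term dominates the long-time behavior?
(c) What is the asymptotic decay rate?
Eigenvalues: λₙ = 2.69n²π²/1.6982².
First three modes:
  n=1: λ₁ = 2.69π²/1.6982² ≈ 9.206
  n=2: λ₂ = 10.76π²/1.6982² ≈ 36.824 (4× faster decay)
  n=3: λ₃ = 24.21π²/1.6982² ≈ 82.855 (9× faster decay)
As t → ∞, higher modes decay exponentially faster. The n=1 mode dominates: θ ~ c₁ sin(πx/1.6982) e^{-λ₁t}.
Decay rate: λ₁ = 2.69π²/1.6982² ≈ 9.206.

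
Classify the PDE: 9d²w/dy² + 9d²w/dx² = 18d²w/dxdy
Rewriting in standard form: 9d²w/dx² - 18d²w/dxdy + 9d²w/dy² = 0. A = 9, B = -18, C = 9. Discriminant B² - 4AC = 0. Since 0 = 0, parabolic.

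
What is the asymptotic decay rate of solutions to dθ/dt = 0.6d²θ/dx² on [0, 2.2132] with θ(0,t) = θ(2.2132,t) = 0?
Eigenvalues: λₙ = 0.6n²π²/2.2132².
First three modes:
  n=1: λ₁ = 0.6π²/2.2132² ≈ 1.209
  n=2: λ₂ = 2.4π²/2.2132² ≈ 4.836 (4× faster decay)
  n=3: λ₃ = 5.4π²/2.2132² ≈ 10.881 (9× faster decay)
As t → ∞, higher modes decay exponentially faster. The n=1 mode dominates: θ ~ c₁ sin(πx/2.2132) e^{-λ₁t}.
Decay rate: λ₁ = 0.6π²/2.2132² ≈ 1.209.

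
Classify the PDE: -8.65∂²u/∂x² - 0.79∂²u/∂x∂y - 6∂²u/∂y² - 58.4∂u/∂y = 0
A = -8.65, B = -0.79, C = -6. Discriminant B² - 4AC = -206.9759. Since -206.9759 < 0, elliptic.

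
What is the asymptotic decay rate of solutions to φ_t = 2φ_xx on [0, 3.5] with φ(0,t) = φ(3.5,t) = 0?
Eigenvalues: λₙ = 2n²π²/3.5².
First three modes:
  n=1: λ₁ = 2π²/3.5² ≈ 1.611
  n=2: λ₂ = 8π²/3.5² ≈ 6.445 (4× faster decay)
  n=3: λ₃ = 18π²/3.5² ≈ 14.502 (9× faster decay)
As t → ∞, higher modes decay exponentially faster. The n=1 mode dominates: φ ~ c₁ sin(πx/3.5) e^{-λ₁t}.
Decay rate: λ₁ = 2π²/3.5² ≈ 1.611.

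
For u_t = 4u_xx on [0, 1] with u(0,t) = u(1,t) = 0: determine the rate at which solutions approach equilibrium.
Eigenvalues: λₙ = 4n²π².
First three modes:
  n=1: λ₁ = 4π² ≈ 39.478
  n=2: λ₂ = 16π² ≈ 157.914 (4× faster decay)
  n=3: λ₃ = 36π² ≈ 355.306 (9× faster decay)
As t → ∞, higher modes decay exponentially faster. The n=1 mode dominates: u ~ c₁ sin(πx) e^{-λ₁t}.
Decay rate: λ₁ = 4π² ≈ 39.478.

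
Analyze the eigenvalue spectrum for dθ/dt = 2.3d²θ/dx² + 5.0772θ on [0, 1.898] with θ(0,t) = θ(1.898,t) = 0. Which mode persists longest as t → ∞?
Eigenvalues: λₙ = 2.3n²π²/1.898² - 5.0772.
First three modes:
  n=1: λ₁ = 2.3π²/1.898² - 5.0772 ≈ 1.224
  n=2: λ₂ = 9.2π²/1.898² - 5.0772 ≈ 20.128
  n=3: λ₃ = 20.7π²/1.898² - 5.0772 ≈ 51.635
Since 2.3π²/1.898² ≈ 6.301 > 5.0772, all λₙ > 0.
The n=1 mode decays slowest → dominates as t → ∞.
Asymptotic: θ ~ c₁ sin(πx/1.898) e^{-λ₁t} with decay rate λ₁ ≈ 1.224.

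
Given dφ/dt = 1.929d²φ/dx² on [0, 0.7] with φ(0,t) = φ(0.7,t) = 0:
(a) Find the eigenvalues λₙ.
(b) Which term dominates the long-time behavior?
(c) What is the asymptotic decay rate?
Eigenvalues: λₙ = 1.929n²π²/0.7².
First three modes:
  n=1: λ₁ = 1.929π²/0.7² ≈ 38.854
  n=2: λ₂ = 7.716π²/0.7² ≈ 155.416 (4× faster decay)
  n=3: λ₃ = 17.361π²/0.7² ≈ 349.686 (9× faster decay)
As t → ∞, higher modes decay exponentially faster. The n=1 mode dominates: φ ~ c₁ sin(πx/0.7) e^{-λ₁t}.
Decay rate: λ₁ = 1.929π²/0.7² ≈ 38.854.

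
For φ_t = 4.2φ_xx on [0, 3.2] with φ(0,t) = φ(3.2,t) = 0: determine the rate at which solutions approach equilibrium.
Eigenvalues: λₙ = 4.2n²π²/3.2².
First three modes:
  n=1: λ₁ = 4.2π²/3.2² ≈ 4.048
  n=2: λ₂ = 16.8π²/3.2² ≈ 16.192 (4× faster decay)
  n=3: λ₃ = 37.8π²/3.2² ≈ 36.433 (9× faster decay)
As t → ∞, higher modes decay exponentially faster. The n=1 mode dominates: φ ~ c₁ sin(πx/3.2) e^{-λ₁t}.
Decay rate: λ₁ = 4.2π²/3.2² ≈ 4.048.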